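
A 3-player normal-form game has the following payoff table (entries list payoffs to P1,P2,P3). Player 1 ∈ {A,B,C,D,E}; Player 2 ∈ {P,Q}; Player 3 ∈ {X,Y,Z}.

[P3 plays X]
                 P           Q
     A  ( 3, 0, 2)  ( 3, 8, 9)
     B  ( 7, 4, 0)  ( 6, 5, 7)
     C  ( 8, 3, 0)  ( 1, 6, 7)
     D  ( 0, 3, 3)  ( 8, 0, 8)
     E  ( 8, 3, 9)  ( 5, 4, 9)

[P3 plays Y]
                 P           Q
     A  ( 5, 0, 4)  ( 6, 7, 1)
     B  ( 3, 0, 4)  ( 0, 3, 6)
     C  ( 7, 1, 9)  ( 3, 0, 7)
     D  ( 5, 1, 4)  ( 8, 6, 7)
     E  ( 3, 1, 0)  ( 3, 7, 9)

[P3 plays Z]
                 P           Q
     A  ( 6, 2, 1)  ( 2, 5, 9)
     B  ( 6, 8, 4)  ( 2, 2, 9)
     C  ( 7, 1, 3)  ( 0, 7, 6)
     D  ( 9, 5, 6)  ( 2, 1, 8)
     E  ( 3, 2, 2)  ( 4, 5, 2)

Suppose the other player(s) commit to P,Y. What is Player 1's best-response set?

BR_1 = {C}

u_1(A vs P,Y) = 5
u_1(B vs P,Y) = 3
u_1(C vs P,Y) = 7
u_1(D vs P,Y) = 5
u_1(E vs P,Y) = 3
max payoff 7 at {C}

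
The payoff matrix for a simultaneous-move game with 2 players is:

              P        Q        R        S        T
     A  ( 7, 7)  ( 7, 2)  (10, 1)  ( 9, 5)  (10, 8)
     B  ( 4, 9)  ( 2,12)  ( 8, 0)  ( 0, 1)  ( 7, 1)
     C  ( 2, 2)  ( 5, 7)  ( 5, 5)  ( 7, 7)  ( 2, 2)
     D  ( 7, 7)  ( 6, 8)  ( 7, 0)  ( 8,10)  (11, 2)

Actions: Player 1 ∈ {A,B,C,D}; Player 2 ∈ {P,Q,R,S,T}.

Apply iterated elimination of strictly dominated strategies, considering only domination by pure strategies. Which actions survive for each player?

Survivors P1:{A,D} P2:{P,S,T}

P1 drop B (A beats it: P:7>4 Q:7>2 R:10>8 S:9>0 T:10>7)
P1 drop C (A beats it: P:7>2 Q:7>5 R:10>5 S:9>7 T:10>2)
P2 drop Q (S beats it: A:5>2 D:10>8)
P2 drop R (P beats it: A:7>1 D:7>0)
P1→{A,D} P2→{P,S,T}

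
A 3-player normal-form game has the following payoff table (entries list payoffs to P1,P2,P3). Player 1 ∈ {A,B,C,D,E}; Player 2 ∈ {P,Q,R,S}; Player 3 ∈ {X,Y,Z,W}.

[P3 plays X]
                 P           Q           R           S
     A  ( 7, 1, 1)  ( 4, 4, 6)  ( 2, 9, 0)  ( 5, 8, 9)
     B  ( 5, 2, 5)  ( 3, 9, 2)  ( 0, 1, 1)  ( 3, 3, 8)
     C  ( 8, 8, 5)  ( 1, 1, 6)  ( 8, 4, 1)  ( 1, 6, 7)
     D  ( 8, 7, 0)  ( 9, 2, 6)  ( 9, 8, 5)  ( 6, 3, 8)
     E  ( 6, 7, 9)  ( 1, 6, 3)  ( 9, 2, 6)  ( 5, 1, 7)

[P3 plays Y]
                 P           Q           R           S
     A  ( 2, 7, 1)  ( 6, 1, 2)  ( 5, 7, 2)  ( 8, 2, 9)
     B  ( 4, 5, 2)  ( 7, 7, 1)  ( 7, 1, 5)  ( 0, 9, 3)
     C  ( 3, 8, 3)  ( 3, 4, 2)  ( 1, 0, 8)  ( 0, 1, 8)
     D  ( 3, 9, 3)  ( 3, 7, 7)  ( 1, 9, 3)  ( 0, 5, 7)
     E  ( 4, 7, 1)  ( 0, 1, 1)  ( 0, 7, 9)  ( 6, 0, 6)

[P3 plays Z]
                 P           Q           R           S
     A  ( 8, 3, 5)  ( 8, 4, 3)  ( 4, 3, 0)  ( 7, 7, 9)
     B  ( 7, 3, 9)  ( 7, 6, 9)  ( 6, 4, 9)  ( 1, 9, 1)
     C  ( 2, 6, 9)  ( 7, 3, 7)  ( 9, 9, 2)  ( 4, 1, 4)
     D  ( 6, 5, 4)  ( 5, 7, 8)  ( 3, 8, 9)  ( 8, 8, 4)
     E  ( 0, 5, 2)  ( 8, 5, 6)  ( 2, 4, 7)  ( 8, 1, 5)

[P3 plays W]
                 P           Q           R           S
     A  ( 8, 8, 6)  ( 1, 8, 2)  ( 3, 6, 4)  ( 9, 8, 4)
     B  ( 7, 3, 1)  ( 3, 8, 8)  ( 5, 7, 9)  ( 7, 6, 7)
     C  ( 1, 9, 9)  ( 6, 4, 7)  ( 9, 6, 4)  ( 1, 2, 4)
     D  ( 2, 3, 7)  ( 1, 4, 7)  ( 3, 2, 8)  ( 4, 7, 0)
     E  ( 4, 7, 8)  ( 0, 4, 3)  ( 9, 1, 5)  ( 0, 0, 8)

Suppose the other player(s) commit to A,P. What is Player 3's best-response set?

u_3(X vs A,P) = 1
u_3(Y vs A,P) = 1
u_3(Z vs A,P) = 5
u_3(W vs A,P) = 6
max payoff 6 at {W}

BR_3 = {W}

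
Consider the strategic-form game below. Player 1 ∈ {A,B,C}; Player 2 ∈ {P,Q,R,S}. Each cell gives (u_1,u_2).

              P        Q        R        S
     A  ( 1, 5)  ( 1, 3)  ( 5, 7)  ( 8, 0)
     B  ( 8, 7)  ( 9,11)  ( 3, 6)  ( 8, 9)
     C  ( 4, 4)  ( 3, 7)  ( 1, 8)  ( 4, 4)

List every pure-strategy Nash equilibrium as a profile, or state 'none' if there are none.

(A,P): not NE [P1→B gives 8>1; P2→R gives 7>5]
(A,Q): not NE [P1→B gives 9>1; P2→R gives 7>3]
(A,R): NE
(A,S): not NE [P2→R gives 7>0]
(B,P): not NE [P2→Q gives 11>7]
(B,Q): NE
(B,R): not NE [P1→A gives 5>3; P2→Q gives 11>6]
(B,S): not NE [P2→Q gives 11>9]
(C,P): not NE [P1→B gives 8>4; P2→R gives 8>4]
(C,Q): not NE [P1→B gives 9>3; P2→R gives 8>7]
(C,R): not NE [P1→A gives 5>1]
(C,S): not NE [P1→B gives 8>4; P2→R gives 8>4]

PSNE = {(A,R), (B,Q)}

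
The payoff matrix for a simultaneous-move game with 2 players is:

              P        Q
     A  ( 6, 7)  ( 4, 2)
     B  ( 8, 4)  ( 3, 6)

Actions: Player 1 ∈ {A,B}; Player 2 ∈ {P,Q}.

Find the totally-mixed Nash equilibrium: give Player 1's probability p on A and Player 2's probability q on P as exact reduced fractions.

P1 indiff ⇒ q·6+(1-q)·4 = q·8+(1-q)·3 ⇒ q(-2) = (1-q)(-1) ⇒ q = 1/3
P2 indiff ⇒ p·7+(1-p)·4 = p·2+(1-p)·6 ⇒ p(5) = (1-p)(2) ⇒ p = 2/7

P1 mixes 2/7 on A; P2 mixes 1/3 on P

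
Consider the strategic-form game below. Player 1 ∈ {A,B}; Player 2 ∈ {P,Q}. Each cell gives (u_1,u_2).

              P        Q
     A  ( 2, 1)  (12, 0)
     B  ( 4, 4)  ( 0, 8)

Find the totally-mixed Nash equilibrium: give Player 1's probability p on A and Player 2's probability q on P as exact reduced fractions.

P1 indiff ⇒ q·2+(1-q)·12 = q·4+(1-q)·0 ⇒ q(-2) = (1-q)(-12) ⇒ q = 6/7
P2 indiff ⇒ p·1+(1-p)·4 = p·0+(1-p)·8 ⇒ p(1) = (1-p)(4) ⇒ p = 4/5

P1 mixes 4/5 on A; P2 mixes 6/7 on P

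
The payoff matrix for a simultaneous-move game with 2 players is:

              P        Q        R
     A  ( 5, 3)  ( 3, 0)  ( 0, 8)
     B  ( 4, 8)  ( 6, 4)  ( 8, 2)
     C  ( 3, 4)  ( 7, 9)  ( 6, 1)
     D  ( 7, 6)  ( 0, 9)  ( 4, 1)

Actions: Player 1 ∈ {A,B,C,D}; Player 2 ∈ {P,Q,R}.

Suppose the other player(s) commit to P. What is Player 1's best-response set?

u_1(A vs P) = 5
u_1(B vs P) = 4
u_1(C vs P) = 3
u_1(D vs P) = 7
max payoff 7 at {D}

P1 best: {D}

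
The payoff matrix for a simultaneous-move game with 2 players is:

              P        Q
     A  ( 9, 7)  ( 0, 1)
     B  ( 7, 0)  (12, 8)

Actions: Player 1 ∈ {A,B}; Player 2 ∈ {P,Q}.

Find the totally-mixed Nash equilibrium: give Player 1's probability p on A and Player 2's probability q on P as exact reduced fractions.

P1 indiff ⇒ q·9+(1-q)·0 = q·7+(1-q)·12 ⇒ q(2) = (1-q)(12) ⇒ q = 6/7
P2 indiff ⇒ p·7+(1-p)·0 = p·1+(1-p)·8 ⇒ p(6) = (1-p)(8) ⇒ p = 4/7

p=4/7, q=6/7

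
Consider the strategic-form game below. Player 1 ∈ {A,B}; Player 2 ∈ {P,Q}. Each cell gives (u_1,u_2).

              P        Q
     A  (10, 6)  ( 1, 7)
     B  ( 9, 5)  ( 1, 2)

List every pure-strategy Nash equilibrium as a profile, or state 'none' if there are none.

(A,P): not NE [P2→Q gives 7>6]
(A,Q): NE
(B,P): not NE [P1→A gives 10>9]
(B,Q): not NE [P2→P gives 5>2]

PSNE = {(A,Q)}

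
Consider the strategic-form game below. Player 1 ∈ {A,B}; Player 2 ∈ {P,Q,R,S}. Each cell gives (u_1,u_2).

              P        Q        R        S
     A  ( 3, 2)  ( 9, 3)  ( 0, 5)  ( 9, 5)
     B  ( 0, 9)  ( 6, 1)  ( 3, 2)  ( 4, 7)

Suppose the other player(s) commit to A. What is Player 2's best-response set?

u_2(P vs A) = 2
u_2(Q vs A) = 3
u_2(R vs A) = 5
u_2(S vs A) = 5
max payoff 5 at {R,S}

BR_2 = {R,S}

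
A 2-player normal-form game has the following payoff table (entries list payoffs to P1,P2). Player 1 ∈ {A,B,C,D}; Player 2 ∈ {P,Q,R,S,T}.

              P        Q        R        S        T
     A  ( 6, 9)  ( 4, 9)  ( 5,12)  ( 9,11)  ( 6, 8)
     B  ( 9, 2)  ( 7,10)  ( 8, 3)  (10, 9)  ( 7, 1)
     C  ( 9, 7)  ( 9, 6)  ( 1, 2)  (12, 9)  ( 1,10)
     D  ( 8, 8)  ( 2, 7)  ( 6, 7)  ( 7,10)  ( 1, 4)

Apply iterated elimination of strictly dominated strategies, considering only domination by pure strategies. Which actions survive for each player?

Remaining: P1:{B,C} P2:{Q,S,T}

P1 drop A (B beats it: P:9>6 Q:7>4 R:8>5 S:10>9 T:7>6)
P1 drop D (B beats it: P:9>8 Q:7>2 R:8>6 S:10>7 T:7>1)
P2 drop P (S beats it: B:9>2 C:9>7)
P2 drop R (Q beats it: B:10>3 C:6>2)
P1→{B,C} P2→{Q,S,T}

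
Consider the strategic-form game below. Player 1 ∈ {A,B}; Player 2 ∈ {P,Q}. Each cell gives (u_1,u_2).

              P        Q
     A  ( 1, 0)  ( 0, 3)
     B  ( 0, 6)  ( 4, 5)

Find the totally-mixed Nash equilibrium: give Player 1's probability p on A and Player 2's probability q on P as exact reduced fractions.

P1 indiff ⇒ q·1+(1-q)·0 = q·0+(1-q)·4 ⇒ q(1) = (1-q)(4) ⇒ q = 4/5
P2 indiff ⇒ p·0+(1-p)·6 = p·3+(1-p)·5 ⇒ p(-3) = (1-p)(-1) ⇒ p = 1/4

p=1/4, q=4/5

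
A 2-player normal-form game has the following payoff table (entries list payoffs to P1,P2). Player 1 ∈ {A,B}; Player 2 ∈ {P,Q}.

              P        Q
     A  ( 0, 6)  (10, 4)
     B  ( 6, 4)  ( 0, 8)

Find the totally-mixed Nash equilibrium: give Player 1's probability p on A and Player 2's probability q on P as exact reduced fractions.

(p,q) = (2/3, 5/8)

P1 indiff ⇒ q·0+(1-q)·10 = q·6+(1-q)·0 ⇒ q(-6) = (1-q)(-10) ⇒ q = 5/8
P2 indiff ⇒ p·6+(1-p)·4 = p·4+(1-p)·8 ⇒ p(2) = (1-p)(4) ⇒ p = 2/3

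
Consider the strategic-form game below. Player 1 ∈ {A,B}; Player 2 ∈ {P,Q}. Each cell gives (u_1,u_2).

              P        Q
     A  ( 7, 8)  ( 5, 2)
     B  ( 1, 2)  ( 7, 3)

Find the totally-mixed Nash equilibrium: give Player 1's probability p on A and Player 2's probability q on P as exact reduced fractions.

P1 mixes 1/7 on A; P2 mixes 1/4 on P

P1 indiff ⇒ q·7+(1-q)·5 = q·1+(1-q)·7 ⇒ q(6) = (1-q)(2) ⇒ q = 1/4
P2 indiff ⇒ p·8+(1-p)·2 = p·2+(1-p)·3 ⇒ p(6) = (1-p)(1) ⇒ p = 1/7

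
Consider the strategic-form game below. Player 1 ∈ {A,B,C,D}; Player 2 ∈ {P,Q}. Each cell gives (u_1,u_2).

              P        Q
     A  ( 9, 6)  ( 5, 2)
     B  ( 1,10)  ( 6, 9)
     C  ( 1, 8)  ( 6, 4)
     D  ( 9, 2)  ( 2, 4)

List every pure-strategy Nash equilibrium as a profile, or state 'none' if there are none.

(A,P): NE
(A,Q): not NE [P1→C gives 6>5; P2→P gives 6>2]
(B,P): not NE [P1→D gives 9>1]
(B,Q): not NE [P2→P gives 10>9]
(C,P): not NE [P1→D gives 9>1]
(C,Q): not NE [P2→P gives 8>4]
(D,P): not NE [P2→Q gives 4>2]
(D,Q): not NE [P1→C gives 6>2]

PSNE = {(A,P)}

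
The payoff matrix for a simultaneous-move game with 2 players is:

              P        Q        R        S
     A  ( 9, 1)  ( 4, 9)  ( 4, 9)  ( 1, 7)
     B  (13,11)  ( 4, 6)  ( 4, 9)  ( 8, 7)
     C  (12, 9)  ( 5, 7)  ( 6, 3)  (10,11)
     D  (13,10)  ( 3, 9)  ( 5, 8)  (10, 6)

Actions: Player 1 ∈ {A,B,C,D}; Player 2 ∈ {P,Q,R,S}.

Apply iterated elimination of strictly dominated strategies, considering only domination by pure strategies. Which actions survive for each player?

P1 drop A (C beats it: P:12>9 Q:5>4 R:6>4 S:10>1)
P2 drop Q (P beats it: B:11>6 C:9>7 D:10>9)
P2 drop R (P beats it: B:11>9 C:9>3 D:10>8)
P1→{B,C,D} P2→{P,S}

Remaining: P1:{B,C,D} P2:{P,S}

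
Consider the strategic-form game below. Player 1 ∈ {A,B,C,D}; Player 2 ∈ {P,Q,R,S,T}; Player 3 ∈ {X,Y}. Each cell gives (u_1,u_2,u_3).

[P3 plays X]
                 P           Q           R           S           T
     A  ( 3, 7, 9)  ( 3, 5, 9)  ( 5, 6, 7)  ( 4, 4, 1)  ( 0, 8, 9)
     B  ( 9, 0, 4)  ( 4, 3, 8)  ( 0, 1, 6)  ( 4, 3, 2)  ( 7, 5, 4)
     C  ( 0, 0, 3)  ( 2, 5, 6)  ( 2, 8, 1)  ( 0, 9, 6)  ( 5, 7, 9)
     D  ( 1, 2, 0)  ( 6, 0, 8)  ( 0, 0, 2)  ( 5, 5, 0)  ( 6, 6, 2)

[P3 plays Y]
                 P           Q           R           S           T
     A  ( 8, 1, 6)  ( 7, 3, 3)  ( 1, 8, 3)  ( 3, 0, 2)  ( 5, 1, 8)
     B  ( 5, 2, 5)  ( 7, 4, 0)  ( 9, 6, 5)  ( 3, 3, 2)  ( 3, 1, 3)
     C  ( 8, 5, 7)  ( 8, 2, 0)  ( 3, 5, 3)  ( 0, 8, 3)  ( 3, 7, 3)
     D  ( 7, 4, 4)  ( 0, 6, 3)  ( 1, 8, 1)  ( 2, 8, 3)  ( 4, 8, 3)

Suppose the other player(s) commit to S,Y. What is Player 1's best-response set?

u_1(A vs S,Y) = 3
u_1(B vs S,Y) = 3
u_1(C vs S,Y) = 0
u_1(D vs S,Y) = 2
max payoff 3 at {A,B}

BR_1 = {A,B}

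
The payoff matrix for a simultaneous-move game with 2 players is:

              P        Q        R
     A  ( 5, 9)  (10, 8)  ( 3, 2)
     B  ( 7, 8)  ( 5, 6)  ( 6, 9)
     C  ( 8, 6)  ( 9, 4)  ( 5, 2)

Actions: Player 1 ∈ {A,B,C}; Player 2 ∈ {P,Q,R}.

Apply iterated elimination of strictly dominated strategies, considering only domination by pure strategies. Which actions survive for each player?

Remaining: P1:{B,C} P2:{P,R}

P2 drop Q (P beats it: A:9>8 B:8>6 C:6>4)
P1 drop A (B beats it: P:7>5 R:6>3)
P1→{B,C} P2→{P,R}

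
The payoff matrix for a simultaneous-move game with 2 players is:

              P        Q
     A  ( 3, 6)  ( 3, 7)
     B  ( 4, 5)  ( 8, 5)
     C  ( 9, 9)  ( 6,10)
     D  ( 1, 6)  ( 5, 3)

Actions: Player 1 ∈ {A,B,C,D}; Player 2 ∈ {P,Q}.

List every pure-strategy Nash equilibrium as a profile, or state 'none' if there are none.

PSNE = {(B,Q)}

(A,P): not NE [P1→C gives 9>3; P2→Q gives 7>6]
(A,Q): not NE [P1→B gives 8>3]
(B,P): not NE [P1→C gives 9>4]
(B,Q): NE
(C,P): not NE [P2→Q gives 10>9]
(C,Q): not NE [P1→B gives 8>6]
(D,P): not NE [P1→C gives 9>1]
(D,Q): not NE [P1→B gives 8>5; P2→P gives 6>3]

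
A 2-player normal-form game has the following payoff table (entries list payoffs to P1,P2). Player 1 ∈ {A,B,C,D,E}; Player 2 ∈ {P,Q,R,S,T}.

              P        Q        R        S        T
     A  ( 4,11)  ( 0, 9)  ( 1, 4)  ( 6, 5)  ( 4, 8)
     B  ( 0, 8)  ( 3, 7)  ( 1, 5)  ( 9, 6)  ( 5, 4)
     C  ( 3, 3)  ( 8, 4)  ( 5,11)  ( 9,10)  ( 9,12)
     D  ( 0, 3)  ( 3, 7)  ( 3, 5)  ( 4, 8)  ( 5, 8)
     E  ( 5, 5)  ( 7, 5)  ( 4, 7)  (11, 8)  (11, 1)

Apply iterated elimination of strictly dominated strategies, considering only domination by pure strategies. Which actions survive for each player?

IESDS → P1:{C,E} P2:{R,S,T}

P1 drop A (E beats it: P:5>4 Q:7>0 R:4>1 S:11>6 T:11>4)
P1 drop B (E beats it: P:5>0 Q:7>3 R:4>1 S:11>9 T:11>5)
P1 drop D (C beats it: P:3>0 Q:8>3 R:5>3 S:9>4 T:9>5)
P2 drop P (R beats it: C:11>3 E:7>5)
P2 drop Q (R beats it: C:11>4 E:7>5)
P1→{C,E} P2→{R,S,T}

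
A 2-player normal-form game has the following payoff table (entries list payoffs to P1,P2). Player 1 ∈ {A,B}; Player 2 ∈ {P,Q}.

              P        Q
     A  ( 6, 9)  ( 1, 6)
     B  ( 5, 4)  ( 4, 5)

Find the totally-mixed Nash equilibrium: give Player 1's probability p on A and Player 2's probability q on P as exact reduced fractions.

p=1/4, q=3/4

P1 indiff ⇒ q·6+(1-q)·1 = q·5+(1-q)·4 ⇒ q(1) = (1-q)(3) ⇒ q = 3/4
P2 indiff ⇒ p·9+(1-p)·4 = p·6+(1-p)·5 ⇒ p(3) = (1-p)(1) ⇒ p = 1/4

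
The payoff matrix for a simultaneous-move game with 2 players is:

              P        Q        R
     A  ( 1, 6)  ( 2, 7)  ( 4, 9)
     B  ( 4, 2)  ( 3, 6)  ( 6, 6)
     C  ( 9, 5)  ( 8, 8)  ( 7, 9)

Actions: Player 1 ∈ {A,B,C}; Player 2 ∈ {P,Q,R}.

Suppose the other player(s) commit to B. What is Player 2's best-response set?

BR_2 = {Q,R}

u_2(P vs B) = 2
u_2(Q vs B) = 6
u_2(R vs B) = 6
max payoff 6 at {Q,R}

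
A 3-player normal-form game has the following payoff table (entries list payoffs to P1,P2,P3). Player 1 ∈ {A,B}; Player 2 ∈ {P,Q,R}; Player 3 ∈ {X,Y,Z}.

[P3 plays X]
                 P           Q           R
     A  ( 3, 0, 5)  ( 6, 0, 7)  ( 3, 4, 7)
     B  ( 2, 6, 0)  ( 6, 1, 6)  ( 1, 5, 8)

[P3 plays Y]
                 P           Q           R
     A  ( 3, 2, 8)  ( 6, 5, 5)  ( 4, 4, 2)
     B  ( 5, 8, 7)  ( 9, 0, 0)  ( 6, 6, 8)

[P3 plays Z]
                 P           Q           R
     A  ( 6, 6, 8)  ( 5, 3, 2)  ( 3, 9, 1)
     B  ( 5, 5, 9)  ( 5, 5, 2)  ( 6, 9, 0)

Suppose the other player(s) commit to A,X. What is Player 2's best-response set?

P2 best: {R}

u_2(P vs A,X) = 0
u_2(Q vs A,X) = 0
u_2(R vs A,X) = 4
max payoff 4 at {R}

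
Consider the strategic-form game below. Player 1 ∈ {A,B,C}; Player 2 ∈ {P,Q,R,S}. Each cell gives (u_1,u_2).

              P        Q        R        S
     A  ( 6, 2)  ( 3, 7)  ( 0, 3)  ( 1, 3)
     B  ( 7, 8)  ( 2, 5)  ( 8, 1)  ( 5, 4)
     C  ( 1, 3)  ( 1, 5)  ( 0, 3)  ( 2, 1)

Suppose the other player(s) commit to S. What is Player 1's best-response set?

argmax u_1 = {B}

u_1(A vs S) = 1
u_1(B vs S) = 5
u_1(C vs S) = 2
max payoff 5 at {B}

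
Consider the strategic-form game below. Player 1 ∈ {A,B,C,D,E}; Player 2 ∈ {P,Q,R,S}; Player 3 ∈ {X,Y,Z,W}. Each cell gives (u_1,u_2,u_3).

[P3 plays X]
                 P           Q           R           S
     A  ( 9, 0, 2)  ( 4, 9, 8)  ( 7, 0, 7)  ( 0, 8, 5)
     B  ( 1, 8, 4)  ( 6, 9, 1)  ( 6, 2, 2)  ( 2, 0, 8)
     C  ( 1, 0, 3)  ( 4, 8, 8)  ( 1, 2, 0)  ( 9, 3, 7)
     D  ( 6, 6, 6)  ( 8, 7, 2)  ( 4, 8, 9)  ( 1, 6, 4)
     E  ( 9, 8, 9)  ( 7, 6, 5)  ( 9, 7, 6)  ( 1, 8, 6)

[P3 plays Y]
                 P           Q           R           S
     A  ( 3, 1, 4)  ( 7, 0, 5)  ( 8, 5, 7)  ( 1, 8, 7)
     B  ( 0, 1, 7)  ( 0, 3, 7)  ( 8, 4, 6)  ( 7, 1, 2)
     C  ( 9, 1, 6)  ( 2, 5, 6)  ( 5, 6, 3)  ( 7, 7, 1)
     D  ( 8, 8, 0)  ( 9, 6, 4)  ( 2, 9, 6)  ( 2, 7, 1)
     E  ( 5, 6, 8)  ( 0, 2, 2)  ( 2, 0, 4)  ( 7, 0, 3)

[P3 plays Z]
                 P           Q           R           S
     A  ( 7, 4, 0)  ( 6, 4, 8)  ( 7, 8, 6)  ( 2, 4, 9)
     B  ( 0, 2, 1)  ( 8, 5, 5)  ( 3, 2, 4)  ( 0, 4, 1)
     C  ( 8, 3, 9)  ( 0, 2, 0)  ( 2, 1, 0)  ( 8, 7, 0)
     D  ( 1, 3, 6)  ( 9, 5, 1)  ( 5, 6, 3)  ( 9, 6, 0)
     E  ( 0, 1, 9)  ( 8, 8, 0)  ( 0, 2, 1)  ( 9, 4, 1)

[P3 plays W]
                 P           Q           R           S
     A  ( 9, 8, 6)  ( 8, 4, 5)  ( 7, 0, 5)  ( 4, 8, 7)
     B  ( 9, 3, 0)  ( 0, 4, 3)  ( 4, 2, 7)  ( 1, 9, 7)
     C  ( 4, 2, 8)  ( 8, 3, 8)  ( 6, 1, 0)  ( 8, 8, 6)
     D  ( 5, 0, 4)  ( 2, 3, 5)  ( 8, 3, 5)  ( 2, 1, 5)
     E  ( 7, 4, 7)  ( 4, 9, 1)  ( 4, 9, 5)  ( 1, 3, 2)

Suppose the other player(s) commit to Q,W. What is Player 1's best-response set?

u_1(A vs Q,W) = 8
u_1(B vs Q,W) = 0
u_1(C vs Q,W) = 8
u_1(D vs Q,W) = 2
u_1(E vs Q,W) = 4
max payoff 8 at {A,C}

BR_1 = {A,C}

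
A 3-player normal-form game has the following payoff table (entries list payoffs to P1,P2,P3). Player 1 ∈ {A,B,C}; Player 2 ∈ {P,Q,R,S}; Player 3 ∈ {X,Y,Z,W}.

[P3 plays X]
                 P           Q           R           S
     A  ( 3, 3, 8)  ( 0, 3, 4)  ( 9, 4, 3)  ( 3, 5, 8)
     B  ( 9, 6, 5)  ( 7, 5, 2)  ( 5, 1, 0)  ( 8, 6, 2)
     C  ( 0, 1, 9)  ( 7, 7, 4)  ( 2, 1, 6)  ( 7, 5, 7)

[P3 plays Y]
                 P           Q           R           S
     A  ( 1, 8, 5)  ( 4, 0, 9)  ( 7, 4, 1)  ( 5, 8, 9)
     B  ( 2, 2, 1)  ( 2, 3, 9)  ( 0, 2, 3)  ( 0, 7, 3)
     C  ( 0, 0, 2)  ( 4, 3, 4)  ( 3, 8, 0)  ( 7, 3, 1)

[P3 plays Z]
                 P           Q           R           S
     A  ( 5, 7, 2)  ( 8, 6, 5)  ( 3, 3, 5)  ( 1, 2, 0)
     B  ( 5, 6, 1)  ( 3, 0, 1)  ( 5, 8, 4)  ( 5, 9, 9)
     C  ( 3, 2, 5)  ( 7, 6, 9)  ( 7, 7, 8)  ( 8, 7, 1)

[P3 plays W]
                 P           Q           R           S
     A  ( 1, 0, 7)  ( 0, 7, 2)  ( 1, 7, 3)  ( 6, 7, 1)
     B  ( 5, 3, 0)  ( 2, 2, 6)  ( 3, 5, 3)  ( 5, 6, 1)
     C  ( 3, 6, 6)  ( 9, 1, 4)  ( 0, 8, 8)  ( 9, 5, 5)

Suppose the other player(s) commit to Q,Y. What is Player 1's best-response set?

u_1(A vs Q,Y) = 4
u_1(B vs Q,Y) = 2
u_1(C vs Q,Y) = 4
max payoff 4 at {A,C}

argmax u_1 = {A,C}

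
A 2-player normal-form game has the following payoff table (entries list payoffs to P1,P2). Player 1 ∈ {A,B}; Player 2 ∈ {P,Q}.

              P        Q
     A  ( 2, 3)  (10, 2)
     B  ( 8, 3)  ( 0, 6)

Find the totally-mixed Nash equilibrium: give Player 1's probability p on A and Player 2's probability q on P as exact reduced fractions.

p=3/4, q=5/8

P1 indiff ⇒ q·2+(1-q)·10 = q·8+(1-q)·0 ⇒ q(-6) = (1-q)(-10) ⇒ q = 5/8
P2 indiff ⇒ p·3+(1-p)·3 = p·2+(1-p)·6 ⇒ p(1) = (1-p)(3) ⇒ p = 3/4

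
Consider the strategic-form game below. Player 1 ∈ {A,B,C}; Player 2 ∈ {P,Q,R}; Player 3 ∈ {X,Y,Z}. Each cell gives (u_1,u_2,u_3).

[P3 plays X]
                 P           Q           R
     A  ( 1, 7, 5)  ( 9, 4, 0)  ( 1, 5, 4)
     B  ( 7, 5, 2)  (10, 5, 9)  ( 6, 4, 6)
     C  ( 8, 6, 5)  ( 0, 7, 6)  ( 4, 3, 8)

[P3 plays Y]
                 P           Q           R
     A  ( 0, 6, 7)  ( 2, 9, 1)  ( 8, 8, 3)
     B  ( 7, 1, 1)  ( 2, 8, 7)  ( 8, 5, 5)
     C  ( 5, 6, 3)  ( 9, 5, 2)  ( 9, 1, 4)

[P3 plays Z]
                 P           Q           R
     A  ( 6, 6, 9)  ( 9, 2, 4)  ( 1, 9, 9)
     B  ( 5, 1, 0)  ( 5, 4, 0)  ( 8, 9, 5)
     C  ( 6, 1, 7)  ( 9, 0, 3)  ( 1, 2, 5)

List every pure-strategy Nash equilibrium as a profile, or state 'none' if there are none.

(A,P,X): not NE [P1→C gives 8>1; P3→Z gives 9>5]
(A,P,Y): not NE [P1→B gives 7>0; P2→Q gives 9>6; P3→Z gives 9>7]
(A,P,Z): not NE [P2→R gives 9>6]
(A,Q,X): not NE [P1→B gives 10>9; P2→P gives 7>4; P3→Z gives 4>0]
(A,Q,Y): not NE [P1→C gives 9>2; P3→Z gives 4>1]
(A,Q,Z): not NE [P2→R gives 9>2]
(A,R,X): not NE [P1→B gives 6>1; P2→P gives 7>5; P3→Z gives 9>4]
(A,R,Y): not NE [P1→C gives 9>8; P2→Q gives 9>8; P3→Z gives 9>3]
(A,R,Z): not NE [P1→B gives 8>1]
(B,P,X): not NE [P1→C gives 8>7]
(B,P,Y): not NE [P2→Q gives 8>1; P3→X gives 2>1]
(B,P,Z): not NE [P1→C gives 6>5; P2→R gives 9>1; P3→X gives 2>0]
(B,Q,X): NE
(B,Q,Y): not NE [P1→C gives 9>2; P3→X gives 9>7]
(B,Q,Z): not NE [P1→C gives 9>5; P2→R gives 9>4; P3→X gives 9>0]
(B,R,X): not NE [P2→Q gives 5>4]
(B,R,Y): not NE [P1→C gives 9>8; P2→Q gives 8>5; P3→X gives 6>5]
(B,R,Z): not NE [P3→X gives 6>5]
(C,P,X): not NE [P2→Q gives 7>6; P3→Z gives 7>5]
(C,P,Y): not NE [P1→B gives 7>5; P3→Z gives 7>3]
(C,P,Z): not NE [P2→R gives 2>1]
(C,Q,X): not NE [P1→B gives 10>0]
(C,Q,Y): not NE [P2→P gives 6>5; P3→X gives 6>2]
(C,Q,Z): not NE [P2→R gives 2>0; P3→X gives 6>3]
(C,R,X): not NE [P1→B gives 6>4; P2→Q gives 7>3]
(C,R,Y): not NE [P2→P gives 6>1; P3→X gives 8>4]
(C,R,Z): not NE [P1→B gives 8>1; P3→X gives 8>5]

NE set: (B,Q,X)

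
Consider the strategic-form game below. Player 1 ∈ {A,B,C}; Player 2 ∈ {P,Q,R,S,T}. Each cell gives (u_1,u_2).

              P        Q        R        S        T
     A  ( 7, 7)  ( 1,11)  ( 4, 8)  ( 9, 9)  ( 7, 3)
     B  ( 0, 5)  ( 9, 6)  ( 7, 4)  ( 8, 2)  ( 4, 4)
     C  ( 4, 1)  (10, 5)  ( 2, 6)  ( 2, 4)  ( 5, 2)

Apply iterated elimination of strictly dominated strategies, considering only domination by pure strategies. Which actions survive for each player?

Remaining: P1:{B,C} P2:{Q,R}

P2 drop P (Q beats it: A:11>7 B:6>5 C:5>1)
P2 drop S (Q beats it: A:11>9 B:6>2 C:5>4)
P2 drop T (Q beats it: A:11>3 B:6>4 C:5>2)
P1 drop A (B beats it: Q:9>1 R:7>4)
P1→{B,C} P2→{Q,R}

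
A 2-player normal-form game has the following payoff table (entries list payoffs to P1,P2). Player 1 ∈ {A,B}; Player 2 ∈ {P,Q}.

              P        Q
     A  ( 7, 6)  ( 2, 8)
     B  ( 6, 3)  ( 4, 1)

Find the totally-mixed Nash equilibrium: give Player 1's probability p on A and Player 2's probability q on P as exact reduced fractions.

P1 indiff ⇒ q·7+(1-q)·2 = q·6+(1-q)·4 ⇒ q(1) = (1-q)(2) ⇒ q = 2/3
P2 indiff ⇒ p·6+(1-p)·3 = p·8+(1-p)·1 ⇒ p(-2) = (1-p)(-2) ⇒ p = 1/2

P1 mixes 1/2 on A; P2 mixes 2/3 on P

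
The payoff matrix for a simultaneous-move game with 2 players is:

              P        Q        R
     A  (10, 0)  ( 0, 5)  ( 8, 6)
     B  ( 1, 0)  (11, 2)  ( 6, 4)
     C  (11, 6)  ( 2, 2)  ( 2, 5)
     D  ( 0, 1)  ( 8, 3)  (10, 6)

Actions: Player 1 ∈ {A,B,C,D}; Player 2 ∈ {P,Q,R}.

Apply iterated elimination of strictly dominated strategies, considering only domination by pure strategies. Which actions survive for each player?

P2 drop Q (R beats it: A:6>5 B:4>2 C:5>2 D:6>3)
P1 drop B (A beats it: P:10>1 R:8>6)
P1→{A,C,D} P2→{P,R}

Survivors P1:{A,C,D} P2:{P,R}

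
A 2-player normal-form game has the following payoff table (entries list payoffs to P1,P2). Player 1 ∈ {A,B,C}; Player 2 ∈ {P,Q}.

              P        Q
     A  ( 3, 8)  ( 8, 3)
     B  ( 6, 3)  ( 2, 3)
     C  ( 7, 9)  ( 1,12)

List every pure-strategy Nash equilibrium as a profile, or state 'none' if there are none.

Equilibria: none

(A,P): not NE [P1→C gives 7>3]
(A,Q): not NE [P2→P gives 8>3]
(B,P): not NE [P1→C gives 7>6]
(B,Q): not NE [P1→A gives 8>2]
(C,P): not NE [P2→Q gives 12>9]
(C,Q): not NE [P1→A gives 8>1]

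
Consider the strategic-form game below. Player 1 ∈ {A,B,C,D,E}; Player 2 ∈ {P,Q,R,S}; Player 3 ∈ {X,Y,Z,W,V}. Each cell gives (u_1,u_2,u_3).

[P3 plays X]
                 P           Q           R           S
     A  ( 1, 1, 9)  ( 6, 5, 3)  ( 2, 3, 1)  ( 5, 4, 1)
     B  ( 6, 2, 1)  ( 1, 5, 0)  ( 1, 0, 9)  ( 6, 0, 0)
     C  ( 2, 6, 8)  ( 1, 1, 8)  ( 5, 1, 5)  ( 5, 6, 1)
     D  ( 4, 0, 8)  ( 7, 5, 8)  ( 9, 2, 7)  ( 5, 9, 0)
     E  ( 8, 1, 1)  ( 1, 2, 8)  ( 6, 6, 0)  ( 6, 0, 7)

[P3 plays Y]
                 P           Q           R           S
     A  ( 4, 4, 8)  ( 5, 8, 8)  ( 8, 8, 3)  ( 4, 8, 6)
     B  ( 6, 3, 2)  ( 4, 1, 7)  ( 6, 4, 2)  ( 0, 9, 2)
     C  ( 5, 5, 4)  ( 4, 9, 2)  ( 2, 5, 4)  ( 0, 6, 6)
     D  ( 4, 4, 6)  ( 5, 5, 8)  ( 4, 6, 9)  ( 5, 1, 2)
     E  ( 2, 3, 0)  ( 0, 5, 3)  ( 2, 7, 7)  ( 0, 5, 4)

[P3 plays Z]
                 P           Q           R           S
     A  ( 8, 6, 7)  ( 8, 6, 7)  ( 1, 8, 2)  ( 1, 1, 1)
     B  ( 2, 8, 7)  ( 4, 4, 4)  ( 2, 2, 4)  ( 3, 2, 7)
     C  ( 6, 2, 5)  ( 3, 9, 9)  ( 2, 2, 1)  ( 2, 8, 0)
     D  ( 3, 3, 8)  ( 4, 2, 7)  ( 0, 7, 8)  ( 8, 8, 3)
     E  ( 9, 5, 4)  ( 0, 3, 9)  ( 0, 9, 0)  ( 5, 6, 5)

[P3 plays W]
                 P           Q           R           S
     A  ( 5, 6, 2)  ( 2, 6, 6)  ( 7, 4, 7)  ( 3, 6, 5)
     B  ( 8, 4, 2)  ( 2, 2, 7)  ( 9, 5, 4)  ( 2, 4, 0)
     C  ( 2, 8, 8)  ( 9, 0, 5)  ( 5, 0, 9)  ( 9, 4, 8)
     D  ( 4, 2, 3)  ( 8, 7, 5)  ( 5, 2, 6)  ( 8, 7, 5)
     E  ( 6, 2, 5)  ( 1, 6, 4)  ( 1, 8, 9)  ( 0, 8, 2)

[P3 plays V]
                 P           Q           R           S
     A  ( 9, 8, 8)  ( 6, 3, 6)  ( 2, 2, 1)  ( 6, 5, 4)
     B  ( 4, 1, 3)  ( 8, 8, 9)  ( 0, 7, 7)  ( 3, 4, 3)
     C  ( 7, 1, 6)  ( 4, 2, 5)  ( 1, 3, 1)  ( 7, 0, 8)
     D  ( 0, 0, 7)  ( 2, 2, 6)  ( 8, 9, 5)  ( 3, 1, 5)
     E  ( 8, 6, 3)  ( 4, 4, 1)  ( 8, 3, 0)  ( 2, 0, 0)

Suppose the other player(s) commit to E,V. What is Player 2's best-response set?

u_2(P vs E,V) = 6
u_2(Q vs E,V) = 4
u_2(R vs E,V) = 3
u_2(S vs E,V) = 0
max payoff 6 at {P}

BR_2 = {P}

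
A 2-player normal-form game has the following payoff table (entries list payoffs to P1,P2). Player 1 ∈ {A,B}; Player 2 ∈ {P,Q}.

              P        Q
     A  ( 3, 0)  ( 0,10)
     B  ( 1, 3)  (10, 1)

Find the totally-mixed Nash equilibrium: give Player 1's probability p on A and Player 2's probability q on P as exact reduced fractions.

P1 indiff ⇒ q·3+(1-q)·0 = q·1+(1-q)·10 ⇒ q(2) = (1-q)(10) ⇒ q = 5/6
P2 indiff ⇒ p·0+(1-p)·3 = p·10+(1-p)·1 ⇒ p(-10) = (1-p)(-2) ⇒ p = 1/6

(p,q) = (1/6, 5/6)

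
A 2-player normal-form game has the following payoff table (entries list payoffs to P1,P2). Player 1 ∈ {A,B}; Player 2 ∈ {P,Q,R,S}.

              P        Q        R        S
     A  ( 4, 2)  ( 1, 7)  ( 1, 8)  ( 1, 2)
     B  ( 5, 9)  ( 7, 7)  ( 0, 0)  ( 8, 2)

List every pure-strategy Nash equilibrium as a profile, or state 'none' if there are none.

NE set: (A,R), (B,P)

(A,P): not NE [P1→B gives 5>4; P2→R gives 8>2]
(A,Q): not NE [P1→B gives 7>1; P2→R gives 8>7]
(A,R): NE
(A,S): not NE [P1→B gives 8>1; P2→R gives 8>2]
(B,P): NE
(B,Q): not NE [P2→P gives 9>7]
(B,R): not NE [P1→A gives 1>0; P2→P gives 9>0]
(B,S): not NE [P2→P gives 9>2]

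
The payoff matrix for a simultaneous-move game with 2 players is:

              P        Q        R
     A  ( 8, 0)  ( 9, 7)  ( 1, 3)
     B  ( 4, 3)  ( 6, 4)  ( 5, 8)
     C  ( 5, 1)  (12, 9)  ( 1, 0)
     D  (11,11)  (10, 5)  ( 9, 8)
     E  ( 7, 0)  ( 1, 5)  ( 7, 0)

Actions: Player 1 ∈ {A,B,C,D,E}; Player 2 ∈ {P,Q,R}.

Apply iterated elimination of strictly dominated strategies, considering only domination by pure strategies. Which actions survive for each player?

P1 drop A (D beats it: P:11>8 Q:10>9 R:9>1)
P1 drop B (D beats it: P:11>4 Q:10>6 R:9>5)
P1 drop E (D beats it: P:11>7 Q:10>1 R:9>7)
P2 drop R (P beats it: C:1>0 D:11>8)
P1→{C,D} P2→{P,Q}

IESDS → P1:{C,D} P2:{P,Q}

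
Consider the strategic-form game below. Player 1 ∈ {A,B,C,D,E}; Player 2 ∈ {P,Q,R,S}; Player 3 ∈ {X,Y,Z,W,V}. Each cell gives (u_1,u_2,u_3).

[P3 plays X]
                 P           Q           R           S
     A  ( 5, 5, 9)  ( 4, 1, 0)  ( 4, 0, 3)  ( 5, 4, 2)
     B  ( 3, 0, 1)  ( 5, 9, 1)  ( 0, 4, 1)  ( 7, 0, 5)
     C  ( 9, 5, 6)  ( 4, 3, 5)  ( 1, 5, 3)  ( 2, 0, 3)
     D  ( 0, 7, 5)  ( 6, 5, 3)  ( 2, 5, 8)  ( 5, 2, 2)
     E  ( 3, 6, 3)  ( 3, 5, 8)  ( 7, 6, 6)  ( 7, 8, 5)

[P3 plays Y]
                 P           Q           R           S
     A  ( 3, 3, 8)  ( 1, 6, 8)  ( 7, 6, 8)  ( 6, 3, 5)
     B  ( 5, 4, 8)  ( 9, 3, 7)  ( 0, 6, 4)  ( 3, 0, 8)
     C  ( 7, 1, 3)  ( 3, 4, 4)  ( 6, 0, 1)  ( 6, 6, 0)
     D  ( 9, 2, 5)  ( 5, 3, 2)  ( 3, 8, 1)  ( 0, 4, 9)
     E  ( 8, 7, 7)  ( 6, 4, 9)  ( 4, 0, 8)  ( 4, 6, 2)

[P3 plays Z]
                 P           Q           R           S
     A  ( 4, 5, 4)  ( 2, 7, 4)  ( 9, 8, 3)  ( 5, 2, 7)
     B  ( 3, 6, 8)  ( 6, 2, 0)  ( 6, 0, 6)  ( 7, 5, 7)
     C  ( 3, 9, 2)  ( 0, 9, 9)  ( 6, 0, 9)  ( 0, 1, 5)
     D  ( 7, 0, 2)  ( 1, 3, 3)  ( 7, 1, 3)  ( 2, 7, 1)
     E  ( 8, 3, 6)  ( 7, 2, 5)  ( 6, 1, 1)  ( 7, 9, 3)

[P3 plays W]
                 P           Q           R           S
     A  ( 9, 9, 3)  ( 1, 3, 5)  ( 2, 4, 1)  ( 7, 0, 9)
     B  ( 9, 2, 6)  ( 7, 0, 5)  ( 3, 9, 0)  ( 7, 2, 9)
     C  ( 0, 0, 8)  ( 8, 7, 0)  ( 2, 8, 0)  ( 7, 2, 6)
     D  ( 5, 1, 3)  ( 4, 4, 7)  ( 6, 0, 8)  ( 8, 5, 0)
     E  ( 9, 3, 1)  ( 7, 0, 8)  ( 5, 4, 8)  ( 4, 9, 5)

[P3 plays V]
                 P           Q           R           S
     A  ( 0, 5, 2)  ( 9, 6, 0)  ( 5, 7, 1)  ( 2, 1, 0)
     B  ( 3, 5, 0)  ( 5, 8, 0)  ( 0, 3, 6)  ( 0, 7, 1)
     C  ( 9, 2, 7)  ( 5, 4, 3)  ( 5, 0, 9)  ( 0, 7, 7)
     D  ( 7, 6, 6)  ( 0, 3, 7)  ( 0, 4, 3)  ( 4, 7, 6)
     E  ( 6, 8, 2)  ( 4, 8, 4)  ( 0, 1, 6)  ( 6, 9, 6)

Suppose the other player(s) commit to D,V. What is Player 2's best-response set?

u_2(P vs D,V) = 6
u_2(Q vs D,V) = 3
u_2(R vs D,V) = 4
u_2(S vs D,V) = 7
max payoff 7 at {S}

argmax u_2 = {S}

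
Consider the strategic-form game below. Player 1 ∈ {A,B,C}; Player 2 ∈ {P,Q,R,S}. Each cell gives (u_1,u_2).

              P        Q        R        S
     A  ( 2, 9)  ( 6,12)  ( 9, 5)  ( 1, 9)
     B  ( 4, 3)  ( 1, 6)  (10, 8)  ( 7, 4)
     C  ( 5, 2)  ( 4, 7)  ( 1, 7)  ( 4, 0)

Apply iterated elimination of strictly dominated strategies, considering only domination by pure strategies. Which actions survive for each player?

Remaining: P1:{A,B} P2:{Q,R}

P2 drop P (Q beats it: A:12>9 B:6>3 C:7>2)
P2 drop S (Q beats it: A:12>9 B:6>4 C:7>0)
P1 drop C (A beats it: Q:6>4 R:9>1)
P1→{A,B} P2→{Q,R}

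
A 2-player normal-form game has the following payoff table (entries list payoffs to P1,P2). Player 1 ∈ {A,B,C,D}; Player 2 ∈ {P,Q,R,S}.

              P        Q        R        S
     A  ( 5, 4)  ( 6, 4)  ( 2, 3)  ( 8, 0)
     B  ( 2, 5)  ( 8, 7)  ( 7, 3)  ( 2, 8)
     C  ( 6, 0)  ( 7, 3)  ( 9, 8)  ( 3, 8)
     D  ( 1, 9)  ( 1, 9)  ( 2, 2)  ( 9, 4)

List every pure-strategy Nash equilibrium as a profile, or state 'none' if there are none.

(A,P): not NE [P1→C gives 6>5]
(A,Q): not NE [P1→B gives 8>6]
(A,R): not NE [P1→C gives 9>2; P2→Q gives 4>3]
(A,S): not NE [P1→D gives 9>8; P2→Q gives 4>0]
(B,P): not NE [P1→C gives 6>2; P2→S gives 8>5]
(B,Q): not NE [P2→S gives 8>7]
(B,R): not NE [P1→C gives 9>7; P2→S gives 8>3]
(B,S): not NE [P1→D gives 9>2]
(C,P): not NE [P2→S gives 8>0]
(C,Q): not NE [P1→B gives 8>7; P2→S gives 8>3]
(C,R): NE
(C,S): not NE [P1→D gives 9>3]
(D,P): not NE [P1→C gives 6>1]
(D,Q): not NE [P1→B gives 8>1]
(D,R): not NE [P1→C gives 9>2; P2→Q gives 9>2]
(D,S): not NE [P2→Q gives 9>4]

NE set: (C,R)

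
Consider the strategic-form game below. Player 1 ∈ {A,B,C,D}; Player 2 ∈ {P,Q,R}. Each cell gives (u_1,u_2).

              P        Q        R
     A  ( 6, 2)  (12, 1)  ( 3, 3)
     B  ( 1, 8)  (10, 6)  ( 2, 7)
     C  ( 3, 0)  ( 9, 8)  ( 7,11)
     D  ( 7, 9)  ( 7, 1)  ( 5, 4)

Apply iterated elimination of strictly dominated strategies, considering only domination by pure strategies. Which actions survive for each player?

P1 drop B (A beats it: P:6>1 Q:12>10 R:3>2)
P2 drop Q (R beats it: A:3>1 C:11>8 D:4>1)
P1 drop A (D beats it: P:7>6 R:5>3)
P1→{C,D} P2→{P,R}

Remaining: P1:{C,D} P2:{P,R}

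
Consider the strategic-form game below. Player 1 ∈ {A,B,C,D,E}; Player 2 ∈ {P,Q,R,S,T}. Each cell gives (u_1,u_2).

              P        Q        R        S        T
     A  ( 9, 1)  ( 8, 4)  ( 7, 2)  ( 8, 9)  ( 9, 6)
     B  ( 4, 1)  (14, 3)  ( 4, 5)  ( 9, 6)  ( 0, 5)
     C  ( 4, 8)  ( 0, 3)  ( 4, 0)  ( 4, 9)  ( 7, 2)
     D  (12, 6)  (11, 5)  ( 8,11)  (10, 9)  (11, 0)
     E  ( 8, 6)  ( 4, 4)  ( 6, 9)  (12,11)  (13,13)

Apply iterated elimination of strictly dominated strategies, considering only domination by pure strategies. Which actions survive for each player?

P1 drop A (D beats it: P:12>9 Q:11>8 R:8>7 S:10>8 T:11>9)
P1 drop C (D beats it: P:12>4 Q:11>0 R:8>4 S:10>4 T:11>7)
P2 drop P (R beats it: B:5>1 D:11>6 E:9>6)
P2 drop Q (R beats it: B:5>3 D:11>5 E:9>4)
P1 drop B (D beats it: R:8>4 S:10>9 T:11>0)
P1→{D,E} P2→{R,S,T}

IESDS → P1:{D,E} P2:{R,S,T}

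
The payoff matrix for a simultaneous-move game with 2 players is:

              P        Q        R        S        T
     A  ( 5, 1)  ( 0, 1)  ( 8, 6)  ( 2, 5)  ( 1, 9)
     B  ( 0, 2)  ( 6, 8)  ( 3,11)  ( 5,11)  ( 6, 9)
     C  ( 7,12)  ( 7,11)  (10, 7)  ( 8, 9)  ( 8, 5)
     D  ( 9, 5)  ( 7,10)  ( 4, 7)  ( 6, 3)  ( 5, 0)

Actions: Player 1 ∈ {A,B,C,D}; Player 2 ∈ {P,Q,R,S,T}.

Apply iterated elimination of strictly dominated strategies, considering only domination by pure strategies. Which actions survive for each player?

P1 drop A (C beats it: P:7>5 Q:7>0 R:10>8 S:8>2 T:8>1)
P1 drop B (C beats it: P:7>0 Q:7>6 R:10>3 S:8>5 T:8>6)
P2 drop R (Q beats it: C:11>7 D:10>7)
P2 drop S (P beats it: C:12>9 D:5>3)
P2 drop T (P beats it: C:12>5 D:5>0)
P1→{C,D} P2→{P,Q}

Remaining: P1:{C,D} P2:{P,Q}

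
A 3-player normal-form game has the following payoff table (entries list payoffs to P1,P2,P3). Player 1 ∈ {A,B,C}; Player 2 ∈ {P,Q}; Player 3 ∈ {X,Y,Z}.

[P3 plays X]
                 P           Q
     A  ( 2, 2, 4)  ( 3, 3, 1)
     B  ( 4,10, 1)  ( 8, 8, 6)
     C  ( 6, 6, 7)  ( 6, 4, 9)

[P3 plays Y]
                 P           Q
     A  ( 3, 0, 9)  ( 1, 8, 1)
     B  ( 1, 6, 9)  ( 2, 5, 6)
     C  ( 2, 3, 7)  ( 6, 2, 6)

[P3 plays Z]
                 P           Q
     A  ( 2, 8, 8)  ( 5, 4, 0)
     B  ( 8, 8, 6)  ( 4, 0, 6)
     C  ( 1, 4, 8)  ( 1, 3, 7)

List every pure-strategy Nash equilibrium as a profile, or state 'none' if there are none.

(A,P,X): not NE [P1→C gives 6>2; P2→Q gives 3>2; P3→Y gives 9>4]
(A,P,Y): not NE [P2→Q gives 8>0]
(A,P,Z): not NE [P1→B gives 8>2; P3→Y gives 9>8]
(A,Q,X): not NE [P1→B gives 8>3]
(A,Q,Y): not NE [P1→C gives 6>1]
(A,Q,Z): not NE [P2→P gives 8>4; P3→Y gives 1>0]
(B,P,X): not NE [P1→C gives 6>4; P3→Y gives 9>1]
(B,P,Y): not NE [P1→A gives 3>1]
(B,P,Z): not NE [P3→Y gives 9>6]
(B,Q,X): not NE [P2→P gives 10>8]
(B,Q,Y): not NE [P1→C gives 6>2; P2→P gives 6>5]
(B,Q,Z): not NE [P1→A gives 5>4; P2→P gives 8>0]
(C,P,X): not NE [P3→Z gives 8>7]
(C,P,Y): not NE [P1→A gives 3>2; P3→Z gives 8>7]
(C,P,Z): not NE [P1→B gives 8>1]
(C,Q,X): not NE [P1→B gives 8>6; P2→P gives 6>4]
(C,Q,Y): not NE [P2→P gives 3>2; P3→X gives 9>6]
(C,Q,Z): not NE [P1→A gives 5>1; P2→P gives 4>3; P3→X gives 9>7]

PSNE: ∅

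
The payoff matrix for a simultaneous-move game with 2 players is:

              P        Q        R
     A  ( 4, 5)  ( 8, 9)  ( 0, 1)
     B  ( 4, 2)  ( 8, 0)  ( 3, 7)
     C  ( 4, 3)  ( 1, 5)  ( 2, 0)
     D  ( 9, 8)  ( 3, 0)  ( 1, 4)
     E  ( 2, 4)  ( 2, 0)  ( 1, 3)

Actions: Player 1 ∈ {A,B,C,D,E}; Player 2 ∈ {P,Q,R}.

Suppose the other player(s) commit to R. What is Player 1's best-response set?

u_1(A vs R) = 0
u_1(B vs R) = 3
u_1(C vs R) = 2
u_1(D vs R) = 1
u_1(E vs R) = 1
max payoff 3 at {B}

P1 best: {B}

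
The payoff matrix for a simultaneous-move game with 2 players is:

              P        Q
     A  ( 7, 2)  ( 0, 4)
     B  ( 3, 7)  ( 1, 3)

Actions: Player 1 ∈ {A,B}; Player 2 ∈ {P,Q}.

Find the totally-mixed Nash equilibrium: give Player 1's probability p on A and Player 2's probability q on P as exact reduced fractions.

p=2/3, q=1/5

P1 indiff ⇒ q·7+(1-q)·0 = q·3+(1-q)·1 ⇒ q(4) = (1-q)(1) ⇒ q = 1/5
P2 indiff ⇒ p·2+(1-p)·7 = p·4+(1-p)·3 ⇒ p(-2) = (1-p)(-4) ⇒ p = 2/3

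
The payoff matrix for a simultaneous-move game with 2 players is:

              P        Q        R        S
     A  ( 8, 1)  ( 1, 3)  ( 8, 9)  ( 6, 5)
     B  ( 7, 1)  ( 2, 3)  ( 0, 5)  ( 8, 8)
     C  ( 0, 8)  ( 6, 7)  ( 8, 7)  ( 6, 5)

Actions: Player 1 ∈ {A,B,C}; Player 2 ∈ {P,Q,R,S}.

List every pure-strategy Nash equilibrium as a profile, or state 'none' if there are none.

(A,P): not NE [P2→R gives 9>1]
(A,Q): not NE [P1→C gives 6>1; P2→R gives 9>3]
(A,R): NE
(A,S): not NE [P1→B gives 8>6; P2→R gives 9>5]
(B,P): not NE [P1→A gives 8>7; P2→S gives 8>1]
(B,Q): not NE [P1→C gives 6>2; P2→S gives 8>3]
(B,R): not NE [P1→C gives 8>0; P2→S gives 8>5]
(B,S): NE
(C,P): not NE [P1→A gives 8>0]
(C,Q): not NE [P2→P gives 8>7]
(C,R): not NE [P2→P gives 8>7]
(C,S): not NE [P1→B gives 8>6; P2→P gives 8>5]

PSNE = {(A,R), (B,S)}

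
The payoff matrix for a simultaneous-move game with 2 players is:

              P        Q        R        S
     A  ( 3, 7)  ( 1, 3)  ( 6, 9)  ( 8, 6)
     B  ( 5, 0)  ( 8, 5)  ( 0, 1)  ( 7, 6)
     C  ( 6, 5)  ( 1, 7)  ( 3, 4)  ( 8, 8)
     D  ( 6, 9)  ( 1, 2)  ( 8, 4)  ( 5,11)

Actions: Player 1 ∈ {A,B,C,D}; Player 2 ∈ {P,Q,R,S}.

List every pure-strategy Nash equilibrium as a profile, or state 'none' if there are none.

(A,P): not NE [P1→D gives 6>3; P2→R gives 9>7]
(A,Q): not NE [P1→B gives 8>1; P2→R gives 9>3]
(A,R): not NE [P1→D gives 8>6]
(A,S): not NE [P2→R gives 9>6]
(B,P): not NE [P1→D gives 6>5; P2→S gives 6>0]
(B,Q): not NE [P2→S gives 6>5]
(B,R): not NE [P1→D gives 8>0; P2→S gives 6>1]
(B,S): not NE [P1→C gives 8>7]
(C,P): not NE [P2→S gives 8>5]
(C,Q): not NE [P1→B gives 8>1; P2→S gives 8>7]
(C,R): not NE [P1→D gives 8>3; P2→S gives 8>4]
(C,S): NE
(D,P): not NE [P2→S gives 11>9]
(D,Q): not NE [P1→B gives 8>1; P2→S gives 11>2]
(D,R): not NE [P2→S gives 11>4]
(D,S): not NE [P1→C gives 8>5]

Nash profiles: (C,S)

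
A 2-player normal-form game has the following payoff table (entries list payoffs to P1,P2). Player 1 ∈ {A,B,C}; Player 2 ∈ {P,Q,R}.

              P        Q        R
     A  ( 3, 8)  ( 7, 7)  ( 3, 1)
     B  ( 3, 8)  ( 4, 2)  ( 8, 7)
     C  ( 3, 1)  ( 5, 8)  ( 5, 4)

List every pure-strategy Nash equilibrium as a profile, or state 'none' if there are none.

(A,P): NE
(A,Q): not NE [P2→P gives 8>7]
(A,R): not NE [P1→B gives 8>3; P2→P gives 8>1]
(B,P): NE
(B,Q): not NE [P1→A gives 7>4; P2→P gives 8>2]
(B,R): not NE [P2→P gives 8>7]
(C,P): not NE [P2→Q gives 8>1]
(C,Q): not NE [P1→A gives 7>5]
(C,R): not NE [P1→B gives 8>5; P2→Q gives 8>4]

PSNE = {(A,P), (B,P)}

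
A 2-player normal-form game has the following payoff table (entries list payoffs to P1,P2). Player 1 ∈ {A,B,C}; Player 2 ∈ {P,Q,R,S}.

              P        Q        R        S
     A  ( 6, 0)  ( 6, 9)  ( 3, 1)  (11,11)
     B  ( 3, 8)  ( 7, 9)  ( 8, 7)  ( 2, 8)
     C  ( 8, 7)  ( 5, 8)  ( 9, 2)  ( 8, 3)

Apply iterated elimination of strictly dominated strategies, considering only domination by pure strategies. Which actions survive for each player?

IESDS → P1:{A,B} P2:{Q,S}

P2 drop P (Q beats it: A:9>0 B:9>8 C:8>7)
P2 drop R (Q beats it: A:9>1 B:9>7 C:8>2)
P1 drop C (A beats it: Q:6>5 S:11>8)
P1→{A,B} P2→{Q,S}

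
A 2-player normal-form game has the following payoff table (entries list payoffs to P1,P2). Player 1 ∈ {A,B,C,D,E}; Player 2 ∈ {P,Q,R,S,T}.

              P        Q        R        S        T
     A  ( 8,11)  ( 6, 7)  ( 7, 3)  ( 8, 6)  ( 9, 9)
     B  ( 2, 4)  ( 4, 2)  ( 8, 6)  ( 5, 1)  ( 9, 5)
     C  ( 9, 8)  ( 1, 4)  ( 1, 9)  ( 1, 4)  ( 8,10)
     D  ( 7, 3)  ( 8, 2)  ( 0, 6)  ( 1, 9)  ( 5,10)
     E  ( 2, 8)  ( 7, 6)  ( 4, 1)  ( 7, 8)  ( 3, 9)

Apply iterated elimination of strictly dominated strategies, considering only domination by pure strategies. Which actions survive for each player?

IESDS → P1:{A,B,C} P2:{P,R,T}

P2 drop Q (P beats it: A:11>7 B:4>2 C:8>4 D:3>2 E:8>6)
P1 drop D (A beats it: P:8>7 R:7>0 S:8>1 T:9>5)
P1 drop E (A beats it: P:8>2 R:7>4 S:8>7 T:9>3)
P2 drop S (P beats it: A:11>6 B:4>1 C:8>4)
P1→{A,B,C} P2→{P,R,T}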